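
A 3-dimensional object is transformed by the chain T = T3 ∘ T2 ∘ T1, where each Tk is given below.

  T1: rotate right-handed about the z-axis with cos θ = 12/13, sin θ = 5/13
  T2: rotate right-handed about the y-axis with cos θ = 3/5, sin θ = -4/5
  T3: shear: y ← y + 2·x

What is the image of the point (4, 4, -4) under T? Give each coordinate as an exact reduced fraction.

T(p) = (292/65, 924/65, -44/65)

T1 rotate right-handed about the z-axis with cos θ = 12/13, sin θ = 5/13: (4, 4, -4) → (28/13, 68/13, -4)
T2 rotate right-handed about the y-axis with cos θ = 3/5, sin θ = -4/5: (28/13, 68/13, -4) → (292/65, 68/13, -44/65)
T3 shear: y ← y + 2·x: (292/65, 68/13, -44/65) → (292/65, 924/65, -44/65)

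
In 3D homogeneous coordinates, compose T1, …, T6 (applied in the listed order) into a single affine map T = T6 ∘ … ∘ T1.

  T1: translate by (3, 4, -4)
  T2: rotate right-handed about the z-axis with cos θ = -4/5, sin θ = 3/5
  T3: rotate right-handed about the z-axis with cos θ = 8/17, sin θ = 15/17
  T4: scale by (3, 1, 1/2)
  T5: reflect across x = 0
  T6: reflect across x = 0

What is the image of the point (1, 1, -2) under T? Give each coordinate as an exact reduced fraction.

T1 translate by (3, 4, -4): (1, 1, -2) → (4, 5, -6)
T2 rotate right-handed about the z-axis with cos θ = -4/5, sin θ = 3/5: (4, 5, -6) → (-31/5, -8/5, -6)
T3 rotate right-handed about the z-axis with cos θ = 8/17, sin θ = 15/17: (-31/5, -8/5, -6) → (-128/85, -529/85, -6)
T4 scale by (3, 1, 1/2): (-128/85, -529/85, -6) → (-384/85, -529/85, -3)
T5 reflect across x = 0: (-384/85, -529/85, -3) → (384/85, -529/85, -3)
T6 reflect across x = 0: (384/85, -529/85, -3) → (-384/85, -529/85, -3)

T(p) = (-384/85, -529/85, -3)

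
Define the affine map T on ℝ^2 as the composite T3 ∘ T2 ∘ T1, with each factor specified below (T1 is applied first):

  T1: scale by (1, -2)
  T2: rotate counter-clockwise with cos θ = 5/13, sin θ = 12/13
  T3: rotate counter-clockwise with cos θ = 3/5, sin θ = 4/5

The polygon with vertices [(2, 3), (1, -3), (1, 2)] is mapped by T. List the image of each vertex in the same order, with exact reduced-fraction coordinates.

image vertices: (54/13, 62/13), (-369/65, -142/65), (191/65, 188/65)

T1 scale by (1, -2): (2, 3) → (2, -6); (1, -3) → (1, 6); (1, 2) → (1, -4)
T2 rotate counter-clockwise with cos θ = 5/13, sin θ = 12/13: (2, -6) → (82/13, -6/13); (1, 6) → (-67/13, 42/13); (1, -4) → (53/13, -8/13)
T3 rotate counter-clockwise with cos θ = 3/5, sin θ = 4/5: (82/13, -6/13) → (54/13, 62/13); (-67/13, 42/13) → (-369/65, -142/65); (53/13, -8/13) → (191/65, 188/65)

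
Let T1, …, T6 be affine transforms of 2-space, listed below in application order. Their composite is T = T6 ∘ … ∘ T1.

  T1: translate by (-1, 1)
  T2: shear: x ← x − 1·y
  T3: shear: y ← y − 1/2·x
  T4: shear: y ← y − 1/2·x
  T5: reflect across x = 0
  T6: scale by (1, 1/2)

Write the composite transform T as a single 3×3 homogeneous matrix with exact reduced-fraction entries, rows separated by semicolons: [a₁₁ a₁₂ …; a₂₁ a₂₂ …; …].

T = [-1 1 2; -1/2 1 3/2; 0 0 1]

T1 = [1 0 -1; 0 1 1; 0 0 1]
T2·T1 = [1 -1 -2; 0 1 1; 0 0 1]
T3·…·T1 = [1 -1 -2; -1/2 3/2 2; 0 0 1]
T4·…·T1 = [1 -1 -2; -1 2 3; 0 0 1]
T5·…·T1 = [-1 1 2; -1 2 3; 0 0 1]
T6·…·T1 = [-1 1 2; -1/2 1 3/2; 0 0 1]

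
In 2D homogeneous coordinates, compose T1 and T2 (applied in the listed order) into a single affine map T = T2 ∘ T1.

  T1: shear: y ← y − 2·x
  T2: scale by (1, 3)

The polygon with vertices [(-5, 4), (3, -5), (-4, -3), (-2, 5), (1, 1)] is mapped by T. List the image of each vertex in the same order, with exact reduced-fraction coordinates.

image vertices: (-5, 42), (3, -33), (-4, 15), (-2, 27), (1, -3)

T1 shear: y ← y − 2·x: (-5, 4) → (-5, 14); (3, -5) → (3, -11); (-4, -3) → (-4, 5); (-2, 5) → (-2, 9); (1, 1) → (1, -1)
T2 scale by (1, 3): (-5, 14) → (-5, 42); (3, -11) → (3, -33); (-4, 5) → (-4, 15); (-2, 9) → (-2, 27); (1, -1) → (1, -3)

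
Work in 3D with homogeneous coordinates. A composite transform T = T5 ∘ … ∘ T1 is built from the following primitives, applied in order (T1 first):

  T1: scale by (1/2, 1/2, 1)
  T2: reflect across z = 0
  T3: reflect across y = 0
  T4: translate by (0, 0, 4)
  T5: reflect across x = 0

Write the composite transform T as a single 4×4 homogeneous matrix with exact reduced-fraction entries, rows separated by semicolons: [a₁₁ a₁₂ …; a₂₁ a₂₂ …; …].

T = [-1/2 0 0 0; 0 -1/2 0 0; 0 0 -1 4; 0 0 0 1]

T1 = [1/2 0 0 0; 0 1/2 0 0; 0 0 1 0; 0 0 0 1]
T2·T1 = [1/2 0 0 0; 0 1/2 0 0; 0 0 -1 0; 0 0 0 1]
T3·…·T1 = [1/2 0 0 0; 0 -1/2 0 0; 0 0 -1 0; 0 0 0 1]
T4·…·T1 = [1/2 0 0 0; 0 -1/2 0 0; 0 0 -1 4; 0 0 0 1]
T5·…·T1 = [-1/2 0 0 0; 0 -1/2 0 0; 0 0 -1 4; 0 0 0 1]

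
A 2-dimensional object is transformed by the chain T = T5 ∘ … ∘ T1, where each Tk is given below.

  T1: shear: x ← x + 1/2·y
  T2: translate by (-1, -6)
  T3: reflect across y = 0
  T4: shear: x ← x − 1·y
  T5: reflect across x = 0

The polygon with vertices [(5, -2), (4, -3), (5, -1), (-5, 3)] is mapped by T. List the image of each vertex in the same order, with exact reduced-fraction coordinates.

image vertices: (5, 8), (15/2, 9), (7/2, 7), (15/2, 3)

T1 shear: x ← x + 1/2·y: (5, -2) → (4, -2); (4, -3) → (5/2, -3); (5, -1) → (9/2, -1); (-5, 3) → (-7/2, 3)
T2 translate by (-1, -6): (4, -2) → (3, -8); (5/2, -3) → (3/2, -9); (9/2, -1) → (7/2, -7); (-7/2, 3) → (-9/2, -3)
T3 reflect across y = 0: (3, -8) → (3, 8); (3/2, -9) → (3/2, 9); (7/2, -7) → (7/2, 7); (-9/2, -3) → (-9/2, 3)
T4 shear: x ← x − 1·y: (3, 8) → (-5, 8); (3/2, 9) → (-15/2, 9); (7/2, 7) → (-7/2, 7); (-9/2, 3) → (-15/2, 3)
T5 reflect across x = 0: (-5, 8) → (5, 8); (-15/2, 9) → (15/2, 9); (-7/2, 7) → (7/2, 7); (-15/2, 3) → (15/2, 3)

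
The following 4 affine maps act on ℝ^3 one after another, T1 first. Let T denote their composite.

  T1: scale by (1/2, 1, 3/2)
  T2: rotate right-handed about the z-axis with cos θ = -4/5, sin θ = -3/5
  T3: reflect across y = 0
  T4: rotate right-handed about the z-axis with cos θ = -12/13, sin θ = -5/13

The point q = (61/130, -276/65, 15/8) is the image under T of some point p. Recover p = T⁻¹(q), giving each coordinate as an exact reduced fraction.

p = (3, 4, 5/4)

T1 = [1/2 0 0 0; 0 1 0 0; 0 0 3/2 0; 0 0 0 1]
T2·T1 = [-2/5 3/5 0 0; -3/10 -4/5 0 0; 0 0 3/2 0; 0 0 0 1]
T3·…·T1 = [-2/5 3/5 0 0; 3/10 4/5 0 0; 0 0 3/2 0; 0 0 0 1]
T4·…·T1 = [63/130 -16/65 0 0; -8/65 -63/65 0 0; 0 0 3/2 0; 0 0 0 1]
det M = -3/4; M⁻¹ = [126/65 -32/65 0 0; -16/65 -63/65 0 0; 0 0 2/3 0; 0 0 0 1]
M⁻¹ · (61/130, -276/65, 15/8)ᵀ = (3, 4, 5/4)ᵀ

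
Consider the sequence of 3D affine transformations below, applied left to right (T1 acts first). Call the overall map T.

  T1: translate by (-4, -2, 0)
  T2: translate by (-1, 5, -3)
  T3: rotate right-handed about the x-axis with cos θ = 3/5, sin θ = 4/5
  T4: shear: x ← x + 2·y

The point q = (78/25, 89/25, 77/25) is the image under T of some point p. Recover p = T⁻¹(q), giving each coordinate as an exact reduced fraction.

p = (1, 8/5, 2)

T1 = [1 0 0 -4; 0 1 0 -2; 0 0 1 0; 0 0 0 1]
T2·T1 = [1 0 0 -5; 0 1 0 3; 0 0 1 -3; 0 0 0 1]
T3·…·T1 = [1 0 0 -5; 0 3/5 -4/5 21/5; 0 4/5 3/5 3/5; 0 0 0 1]
T4·…·T1 = [1 6/5 -8/5 17/5; 0 3/5 -4/5 21/5; 0 4/5 3/5 3/5; 0 0 0 1]
det M = 1; M⁻¹ = [1 -2 0 5; 0 3/5 4/5 -3; 0 -4/5 3/5 3; 0 0 0 1]
M⁻¹ · (78/25, 89/25, 77/25)ᵀ = (1, 8/5, 2)ᵀ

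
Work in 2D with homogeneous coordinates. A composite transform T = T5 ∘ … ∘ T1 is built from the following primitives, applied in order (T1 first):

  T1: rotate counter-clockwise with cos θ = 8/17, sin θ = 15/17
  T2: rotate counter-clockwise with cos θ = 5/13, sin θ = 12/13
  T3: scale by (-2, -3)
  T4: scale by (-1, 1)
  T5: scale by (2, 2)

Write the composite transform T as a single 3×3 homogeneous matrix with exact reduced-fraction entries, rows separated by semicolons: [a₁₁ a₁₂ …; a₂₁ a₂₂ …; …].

T = [-560/221 -684/221 0; -1026/221 840/221 0; 0 0 1]

T1 = [8/17 -15/17 0; 15/17 8/17 0; 0 0 1]
T2·T1 = [-140/221 -171/221 0; 171/221 -140/221 0; 0 0 1]
T3·…·T1 = [280/221 342/221 0; -513/221 420/221 0; 0 0 1]
T4·…·T1 = [-280/221 -342/221 0; -513/221 420/221 0; 0 0 1]
T5·…·T1 = [-560/221 -684/221 0; -1026/221 840/221 0; 0 0 1]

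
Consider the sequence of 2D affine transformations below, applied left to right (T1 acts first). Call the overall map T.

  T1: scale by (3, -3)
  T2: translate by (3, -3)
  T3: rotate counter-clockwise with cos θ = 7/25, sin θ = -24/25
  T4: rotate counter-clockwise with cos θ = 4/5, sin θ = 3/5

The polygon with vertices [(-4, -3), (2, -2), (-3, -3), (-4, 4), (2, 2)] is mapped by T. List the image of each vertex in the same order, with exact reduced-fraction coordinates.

T1 scale by (3, -3): (-4, -3) → (-12, 9); (2, -2) → (6, 6); (-3, -3) → (-9, 9); (-4, 4) → (-12, -12); (2, 2) → (6, -6)
T2 translate by (3, -3): (-12, 9) → (-9, 6); (6, 6) → (9, 3); (-9, 9) → (-6, 6); (-12, -12) → (-9, -15); (6, -6) → (9, -9)
T3 rotate counter-clockwise with cos θ = 7/25, sin θ = -24/25: (-9, 6) → (81/25, 258/25); (9, 3) → (27/5, -39/5); (-6, 6) → (102/25, 186/25); (-9, -15) → (-423/25, 111/25); (9, -9) → (-153/25, -279/25)
T4 rotate counter-clockwise with cos θ = 4/5, sin θ = 3/5: (81/25, 258/25) → (-18/5, 51/5); (27/5, -39/5) → (9, -3); (102/25, 186/25) → (-6/5, 42/5); (-423/25, 111/25) → (-81/5, -33/5); (-153/25, -279/25) → (9/5, -63/5)

image vertices: (-18/5, 51/5), (9, -3), (-6/5, 42/5), (-81/5, -33/5), (9/5, -63/5)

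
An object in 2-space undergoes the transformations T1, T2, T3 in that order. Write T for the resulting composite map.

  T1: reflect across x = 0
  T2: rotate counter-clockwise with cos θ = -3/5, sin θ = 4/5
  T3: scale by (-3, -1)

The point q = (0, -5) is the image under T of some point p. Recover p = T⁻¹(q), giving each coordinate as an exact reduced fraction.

T1 = [-1 0 0; 0 1 0; 0 0 1]
T2·T1 = [3/5 -4/5 0; -4/5 -3/5 0; 0 0 1]
T3·…·T1 = [-9/5 12/5 0; 4/5 3/5 0; 0 0 1]
det M = -3; M⁻¹ = [-1/5 4/5 0; 4/15 3/5 0; 0 0 1]
M⁻¹ · (0, -5)ᵀ = (-4, -3)ᵀ

p = (-4, -3)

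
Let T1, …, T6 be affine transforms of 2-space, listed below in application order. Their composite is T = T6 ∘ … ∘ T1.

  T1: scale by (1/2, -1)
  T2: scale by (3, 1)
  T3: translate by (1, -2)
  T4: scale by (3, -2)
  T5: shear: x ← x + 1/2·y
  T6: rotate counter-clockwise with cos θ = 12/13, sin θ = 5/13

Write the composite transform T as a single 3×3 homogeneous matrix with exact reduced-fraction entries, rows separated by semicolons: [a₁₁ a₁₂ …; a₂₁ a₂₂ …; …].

T1 = [1/2 0 0; 0 -1 0; 0 0 1]
T2·T1 = [3/2 0 0; 0 -1 0; 0 0 1]
T3·…·T1 = [3/2 0 1; 0 -1 -2; 0 0 1]
T4·…·T1 = [9/2 0 3; 0 2 4; 0 0 1]
T5·…·T1 = [9/2 1 5; 0 2 4; 0 0 1]
T6·…·T1 = [54/13 2/13 40/13; 45/26 29/13 73/13; 0 0 1]

T = [54/13 2/13 40/13; 45/26 29/13 73/13; 0 0 1]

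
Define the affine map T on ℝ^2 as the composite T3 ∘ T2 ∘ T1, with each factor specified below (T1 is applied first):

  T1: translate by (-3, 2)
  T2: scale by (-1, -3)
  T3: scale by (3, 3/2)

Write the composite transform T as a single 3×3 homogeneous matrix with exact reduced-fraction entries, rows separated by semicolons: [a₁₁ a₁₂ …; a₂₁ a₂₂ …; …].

T1 = [1 0 -3; 0 1 2; 0 0 1]
T2·T1 = [-1 0 3; 0 -3 -6; 0 0 1]
T3·…·T1 = [-3 0 9; 0 -9/2 -9; 0 0 1]

T = [-3 0 9; 0 -9/2 -9; 0 0 1]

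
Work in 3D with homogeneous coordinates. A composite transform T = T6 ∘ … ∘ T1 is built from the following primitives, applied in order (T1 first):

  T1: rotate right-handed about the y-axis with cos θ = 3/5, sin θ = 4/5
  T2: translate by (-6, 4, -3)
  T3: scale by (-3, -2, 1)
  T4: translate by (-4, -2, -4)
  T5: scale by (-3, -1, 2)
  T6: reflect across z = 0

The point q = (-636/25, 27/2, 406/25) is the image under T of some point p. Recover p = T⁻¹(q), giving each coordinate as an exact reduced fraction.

p = (2, 7/4, 4/5)

T1 = [3/5 0 4/5 0; 0 1 0 0; -4/5 0 3/5 0; 0 0 0 1]
T2·T1 = [3/5 0 4/5 -6; 0 1 0 4; -4/5 0 3/5 -3; 0 0 0 1]
T3·…·T1 = [-9/5 0 -12/5 18; 0 -2 0 -8; -4/5 0 3/5 -3; 0 0 0 1]
T4·…·T1 = [-9/5 0 -12/5 14; 0 -2 0 -10; -4/5 0 3/5 -7; 0 0 0 1]
T5·…·T1 = [27/5 0 36/5 -42; 0 2 0 10; -8/5 0 6/5 -14; 0 0 0 1]
T6·…·T1 = [27/5 0 36/5 -42; 0 2 0 10; 8/5 0 -6/5 14; 0 0 0 1]
det M = -36; M⁻¹ = [1/15 0 2/5 -14/5; 0 1/2 0 -5; 4/45 0 -3/10 119/15; 0 0 0 1]
M⁻¹ · (-636/25, 27/2, 406/25)ᵀ = (2, 7/4, 4/5)ᵀ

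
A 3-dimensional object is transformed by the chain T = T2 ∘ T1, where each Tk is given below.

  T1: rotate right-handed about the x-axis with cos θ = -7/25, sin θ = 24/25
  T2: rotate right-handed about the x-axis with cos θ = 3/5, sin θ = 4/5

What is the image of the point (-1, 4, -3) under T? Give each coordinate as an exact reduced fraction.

T1 rotate right-handed about the x-axis with cos θ = -7/25, sin θ = 24/25: (-1, 4, -3) → (-1, 44/25, 117/25)
T2 rotate right-handed about the x-axis with cos θ = 3/5, sin θ = 4/5: (-1, 44/25, 117/25) → (-1, -336/125, 527/125)

T(p) = (-1, -336/125, 527/125)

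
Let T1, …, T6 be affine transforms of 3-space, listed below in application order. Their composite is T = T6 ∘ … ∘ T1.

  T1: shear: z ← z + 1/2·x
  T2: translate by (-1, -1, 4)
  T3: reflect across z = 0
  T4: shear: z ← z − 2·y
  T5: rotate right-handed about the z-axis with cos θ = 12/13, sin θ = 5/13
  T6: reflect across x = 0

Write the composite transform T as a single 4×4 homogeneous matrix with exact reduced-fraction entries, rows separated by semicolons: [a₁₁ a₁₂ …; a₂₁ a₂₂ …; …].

T = [-12/13 5/13 0 7/13; 5/13 12/13 0 -17/13; -1/2 -2 -1 -2; 0 0 0 1]

T1 = [1 0 0 0; 0 1 0 0; 1/2 0 1 0; 0 0 0 1]
T2·T1 = [1 0 0 -1; 0 1 0 -1; 1/2 0 1 4; 0 0 0 1]
T3·…·T1 = [1 0 0 -1; 0 1 0 -1; -1/2 0 -1 -4; 0 0 0 1]
T4·…·T1 = [1 0 0 -1; 0 1 0 -1; -1/2 -2 -1 -2; 0 0 0 1]
T5·…·T1 = [12/13 -5/13 0 -7/13; 5/13 12/13 0 -17/13; -1/2 -2 -1 -2; 0 0 0 1]
T6·…·T1 = [-12/13 5/13 0 7/13; 5/13 12/13 0 -17/13; -1/2 -2 -1 -2; 0 0 0 1]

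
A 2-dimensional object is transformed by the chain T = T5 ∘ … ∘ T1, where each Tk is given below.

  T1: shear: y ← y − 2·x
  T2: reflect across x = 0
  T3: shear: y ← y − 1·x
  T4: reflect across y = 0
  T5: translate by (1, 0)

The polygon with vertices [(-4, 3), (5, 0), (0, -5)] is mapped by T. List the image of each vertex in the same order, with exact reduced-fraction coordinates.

image vertices: (5, -7), (-4, 5), (1, 5)

T1 shear: y ← y − 2·x: (-4, 3) → (-4, 11); (5, 0) → (5, -10); (0, -5) → (0, -5)
T2 reflect across x = 0: (-4, 11) → (4, 11); (5, -10) → (-5, -10); (0, -5) → (0, -5)
T3 shear: y ← y − 1·x: (4, 11) → (4, 7); (-5, -10) → (-5, -5); (0, -5) → (0, -5)
T4 reflect across y = 0: (4, 7) → (4, -7); (-5, -5) → (-5, 5); (0, -5) → (0, 5)
T5 translate by (1, 0): (4, -7) → (5, -7); (-5, 5) → (-4, 5); (0, 5) → (1, 5)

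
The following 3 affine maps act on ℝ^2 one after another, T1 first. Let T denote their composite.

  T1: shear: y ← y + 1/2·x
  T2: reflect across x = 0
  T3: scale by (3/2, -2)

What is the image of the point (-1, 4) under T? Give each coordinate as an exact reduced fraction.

T1 shear: y ← y + 1/2·x: (-1, 4) → (-1, 7/2)
T2 reflect across x = 0: (-1, 7/2) → (1, 7/2)
T3 scale by (3/2, -2): (1, 7/2) → (3/2, -7)

T(p) = (3/2, -7)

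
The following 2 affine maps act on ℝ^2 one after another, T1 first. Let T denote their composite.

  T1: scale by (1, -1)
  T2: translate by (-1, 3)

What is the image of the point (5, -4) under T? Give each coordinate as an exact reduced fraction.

T1 scale by (1, -1): (5, -4) → (5, 4)
T2 translate by (-1, 3): (5, 4) → (4, 7)

T(p) = (4, 7)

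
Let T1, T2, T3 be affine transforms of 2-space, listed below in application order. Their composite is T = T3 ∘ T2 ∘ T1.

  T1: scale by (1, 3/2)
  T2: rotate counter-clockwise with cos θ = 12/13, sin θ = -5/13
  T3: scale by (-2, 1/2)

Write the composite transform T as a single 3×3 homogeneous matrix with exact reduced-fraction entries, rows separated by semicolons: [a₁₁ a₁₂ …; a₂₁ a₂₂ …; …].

T = [-24/13 -15/13 0; -5/26 9/13 0; 0 0 1]

T1 = [1 0 0; 0 3/2 0; 0 0 1]
T2·T1 = [12/13 15/26 0; -5/13 18/13 0; 0 0 1]
T3·…·T1 = [-24/13 -15/13 0; -5/26 9/13 0; 0 0 1]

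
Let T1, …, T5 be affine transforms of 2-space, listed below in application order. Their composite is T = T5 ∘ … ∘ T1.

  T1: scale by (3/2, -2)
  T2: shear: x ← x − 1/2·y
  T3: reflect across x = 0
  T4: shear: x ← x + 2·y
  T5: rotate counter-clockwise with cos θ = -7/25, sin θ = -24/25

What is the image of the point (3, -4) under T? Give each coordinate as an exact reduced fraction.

T(p) = (167/50, -428/25)

T1 scale by (3/2, -2): (3, -4) → (9/2, 8)
T2 shear: x ← x − 1/2·y: (9/2, 8) → (1/2, 8)
T3 reflect across x = 0: (1/2, 8) → (-1/2, 8)
T4 shear: x ← x + 2·y: (-1/2, 8) → (31/2, 8)
T5 rotate counter-clockwise with cos θ = -7/25, sin θ = -24/25: (31/2, 8) → (167/50, -428/25)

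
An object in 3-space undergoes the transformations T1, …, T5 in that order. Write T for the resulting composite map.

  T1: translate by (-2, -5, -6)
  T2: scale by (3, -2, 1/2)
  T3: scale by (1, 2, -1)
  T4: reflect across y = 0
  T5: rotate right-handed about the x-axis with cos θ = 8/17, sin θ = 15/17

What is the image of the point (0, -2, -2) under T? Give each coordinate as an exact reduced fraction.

T1 translate by (-2, -5, -6): (0, -2, -2) → (-2, -7, -8)
T2 scale by (3, -2, 1/2): (-2, -7, -8) → (-6, 14, -4)
T3 scale by (1, 2, -1): (-6, 14, -4) → (-6, 28, 4)
T4 reflect across y = 0: (-6, 28, 4) → (-6, -28, 4)
T5 rotate right-handed about the x-axis with cos θ = 8/17, sin θ = 15/17: (-6, -28, 4) → (-6, -284/17, -388/17)

T(p) = (-6, -284/17, -388/17)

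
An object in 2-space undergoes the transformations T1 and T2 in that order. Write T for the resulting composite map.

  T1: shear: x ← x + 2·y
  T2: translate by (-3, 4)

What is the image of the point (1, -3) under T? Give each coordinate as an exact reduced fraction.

T(p) = (-8, 1)

T1 shear: x ← x + 2·y: (1, -3) → (-5, -3)
T2 translate by (-3, 4): (-5, -3) → (-8, 1)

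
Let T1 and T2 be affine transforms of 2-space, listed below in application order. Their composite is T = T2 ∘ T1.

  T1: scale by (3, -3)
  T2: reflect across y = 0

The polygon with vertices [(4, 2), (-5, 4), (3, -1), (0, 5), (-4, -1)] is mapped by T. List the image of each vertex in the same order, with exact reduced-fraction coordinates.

image vertices: (12, 6), (-15, 12), (9, -3), (0, 15), (-12, -3)

T1 scale by (3, -3): (4, 2) → (12, -6); (-5, 4) → (-15, -12); (3, -1) → (9, 3); (0, 5) → (0, -15); (-4, -1) → (-12, 3)
T2 reflect across y = 0: (12, -6) → (12, 6); (-15, -12) → (-15, 12); (9, 3) → (9, -3); (0, -15) → (0, 15); (-12, 3) → (-12, -3)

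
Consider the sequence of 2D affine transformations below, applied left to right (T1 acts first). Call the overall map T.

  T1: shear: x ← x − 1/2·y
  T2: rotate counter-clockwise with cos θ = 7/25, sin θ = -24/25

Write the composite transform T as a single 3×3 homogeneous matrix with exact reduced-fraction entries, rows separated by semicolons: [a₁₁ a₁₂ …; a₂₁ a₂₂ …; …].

T1 = [1 -1/2 0; 0 1 0; 0 0 1]
T2·T1 = [7/25 41/50 0; -24/25 19/25 0; 0 0 1]

T = [7/25 41/50 0; -24/25 19/25 0; 0 0 1]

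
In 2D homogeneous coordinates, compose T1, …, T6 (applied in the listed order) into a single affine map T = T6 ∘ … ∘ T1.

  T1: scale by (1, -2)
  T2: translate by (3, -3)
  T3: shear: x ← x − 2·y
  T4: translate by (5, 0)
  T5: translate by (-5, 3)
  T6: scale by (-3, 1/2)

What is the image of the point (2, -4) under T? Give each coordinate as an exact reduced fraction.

T1 scale by (1, -2): (2, -4) → (2, 8)
T2 translate by (3, -3): (2, 8) → (5, 5)
T3 shear: x ← x − 2·y: (5, 5) → (-5, 5)
T4 translate by (5, 0): (-5, 5) → (0, 5)
T5 translate by (-5, 3): (0, 5) → (-5, 8)
T6 scale by (-3, 1/2): (-5, 8) → (15, 4)

T(p) = (15, 4)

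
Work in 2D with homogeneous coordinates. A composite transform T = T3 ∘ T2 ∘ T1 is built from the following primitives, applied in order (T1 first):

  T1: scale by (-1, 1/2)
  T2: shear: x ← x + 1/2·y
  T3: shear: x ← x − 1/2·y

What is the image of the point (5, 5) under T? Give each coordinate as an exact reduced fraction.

T(p) = (-5, 5/2)

T1 scale by (-1, 1/2): (5, 5) → (-5, 5/2)
T2 shear: x ← x + 1/2·y: (-5, 5/2) → (-15/4, 5/2)
T3 shear: x ← x − 1/2·y: (-15/4, 5/2) → (-5, 5/2)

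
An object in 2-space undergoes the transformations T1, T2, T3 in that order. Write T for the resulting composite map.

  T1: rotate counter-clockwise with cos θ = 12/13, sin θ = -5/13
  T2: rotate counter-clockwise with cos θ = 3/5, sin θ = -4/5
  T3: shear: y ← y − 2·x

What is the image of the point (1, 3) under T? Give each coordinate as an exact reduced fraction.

T(p) = (41/13, -85/13)

T1 rotate counter-clockwise with cos θ = 12/13, sin θ = -5/13: (1, 3) → (27/13, 31/13)
T2 rotate counter-clockwise with cos θ = 3/5, sin θ = -4/5: (27/13, 31/13) → (41/13, -3/13)
T3 shear: y ← y − 2·x: (41/13, -3/13) → (41/13, -85/13)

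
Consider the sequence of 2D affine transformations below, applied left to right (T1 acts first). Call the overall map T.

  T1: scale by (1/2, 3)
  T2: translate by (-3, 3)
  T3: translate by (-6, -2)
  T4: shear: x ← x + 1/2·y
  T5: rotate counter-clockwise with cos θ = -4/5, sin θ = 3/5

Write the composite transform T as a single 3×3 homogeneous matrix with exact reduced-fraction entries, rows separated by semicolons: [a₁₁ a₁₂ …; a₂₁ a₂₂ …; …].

T = [-2/5 -3 31/5; 3/10 -3/2 -59/10; 0 0 1]

T1 = [1/2 0 0; 0 3 0; 0 0 1]
T2·T1 = [1/2 0 -3; 0 3 3; 0 0 1]
T3·…·T1 = [1/2 0 -9; 0 3 1; 0 0 1]
T4·…·T1 = [1/2 3/2 -17/2; 0 3 1; 0 0 1]
T5·…·T1 = [-2/5 -3 31/5; 3/10 -3/2 -59/10; 0 0 1]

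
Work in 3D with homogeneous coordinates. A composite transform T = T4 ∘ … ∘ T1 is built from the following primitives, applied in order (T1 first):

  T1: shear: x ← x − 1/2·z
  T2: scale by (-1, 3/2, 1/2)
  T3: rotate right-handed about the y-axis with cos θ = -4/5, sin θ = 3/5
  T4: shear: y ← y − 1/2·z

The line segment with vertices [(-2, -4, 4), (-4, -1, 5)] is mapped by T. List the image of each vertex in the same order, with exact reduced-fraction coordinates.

image vertices: (-2, -4, -4), (-37/10, 29/20, -59/10)

T1 shear: x ← x − 1/2·z: (-2, -4, 4) → (-4, -4, 4); (-4, -1, 5) → (-13/2, -1, 5)
T2 scale by (-1, 3/2, 1/2): (-4, -4, 4) → (4, -6, 2); (-13/2, -1, 5) → (13/2, -3/2, 5/2)
T3 rotate right-handed about the y-axis with cos θ = -4/5, sin θ = 3/5: (4, -6, 2) → (-2, -6, -4); (13/2, -3/2, 5/2) → (-37/10, -3/2, -59/10)
T4 shear: y ← y − 1/2·z: (-2, -6, -4) → (-2, -4, -4); (-37/10, -3/2, -59/10) → (-37/10, 29/20, -59/10)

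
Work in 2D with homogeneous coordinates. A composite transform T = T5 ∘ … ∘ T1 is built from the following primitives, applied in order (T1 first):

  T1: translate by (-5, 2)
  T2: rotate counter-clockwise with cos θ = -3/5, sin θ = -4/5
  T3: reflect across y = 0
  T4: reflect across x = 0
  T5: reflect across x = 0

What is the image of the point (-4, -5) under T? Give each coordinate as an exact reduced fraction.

T(p) = (3, -9)

T1 translate by (-5, 2): (-4, -5) → (-9, -3)
T2 rotate counter-clockwise with cos θ = -3/5, sin θ = -4/5: (-9, -3) → (3, 9)
T3 reflect across y = 0: (3, 9) → (3, -9)
T4 reflect across x = 0: (3, -9) → (-3, -9)
T5 reflect across x = 0: (-3, -9) → (3, -9)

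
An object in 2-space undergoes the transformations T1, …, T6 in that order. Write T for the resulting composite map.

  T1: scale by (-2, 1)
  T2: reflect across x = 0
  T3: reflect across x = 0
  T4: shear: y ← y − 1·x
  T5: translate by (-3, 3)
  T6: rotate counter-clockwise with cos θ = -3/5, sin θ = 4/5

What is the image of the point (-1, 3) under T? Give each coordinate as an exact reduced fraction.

T(p) = (-13/5, -16/5)

T1 scale by (-2, 1): (-1, 3) → (2, 3)
T2 reflect across x = 0: (2, 3) → (-2, 3)
T3 reflect across x = 0: (-2, 3) → (2, 3)
T4 shear: y ← y − 1·x: (2, 3) → (2, 1)
T5 translate by (-3, 3): (2, 1) → (-1, 4)
T6 rotate counter-clockwise with cos θ = -3/5, sin θ = 4/5: (-1, 4) → (-13/5, -16/5)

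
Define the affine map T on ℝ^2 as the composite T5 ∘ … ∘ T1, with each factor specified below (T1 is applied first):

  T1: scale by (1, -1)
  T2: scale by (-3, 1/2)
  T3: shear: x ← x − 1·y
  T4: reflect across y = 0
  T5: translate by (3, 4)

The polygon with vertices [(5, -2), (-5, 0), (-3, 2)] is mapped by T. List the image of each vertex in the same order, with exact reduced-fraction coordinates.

T1 scale by (1, -1): (5, -2) → (5, 2); (-5, 0) → (-5, 0); (-3, 2) → (-3, -2)
T2 scale by (-3, 1/2): (5, 2) → (-15, 1); (-5, 0) → (15, 0); (-3, -2) → (9, -1)
T3 shear: x ← x − 1·y: (-15, 1) → (-16, 1); (15, 0) → (15, 0); (9, -1) → (10, -1)
T4 reflect across y = 0: (-16, 1) → (-16, -1); (15, 0) → (15, 0); (10, -1) → (10, 1)
T5 translate by (3, 4): (-16, -1) → (-13, 3); (15, 0) → (18, 4); (10, 1) → (13, 5)

image vertices: (-13, 3), (18, 4), (13, 5)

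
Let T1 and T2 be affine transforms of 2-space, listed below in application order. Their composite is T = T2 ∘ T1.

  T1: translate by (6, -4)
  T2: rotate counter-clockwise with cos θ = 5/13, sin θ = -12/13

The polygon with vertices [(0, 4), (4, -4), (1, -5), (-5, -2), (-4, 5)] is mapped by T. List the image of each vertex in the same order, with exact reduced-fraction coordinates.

T1 translate by (6, -4): (0, 4) → (6, 0); (4, -4) → (10, -8); (1, -5) → (7, -9); (-5, -2) → (1, -6); (-4, 5) → (2, 1)
T2 rotate counter-clockwise with cos θ = 5/13, sin θ = -12/13: (6, 0) → (30/13, -72/13); (10, -8) → (-46/13, -160/13); (7, -9) → (-73/13, -129/13); (1, -6) → (-67/13, -42/13); (2, 1) → (22/13, -19/13)

image vertices: (30/13, -72/13), (-46/13, -160/13), (-73/13, -129/13), (-67/13, -42/13), (22/13, -19/13)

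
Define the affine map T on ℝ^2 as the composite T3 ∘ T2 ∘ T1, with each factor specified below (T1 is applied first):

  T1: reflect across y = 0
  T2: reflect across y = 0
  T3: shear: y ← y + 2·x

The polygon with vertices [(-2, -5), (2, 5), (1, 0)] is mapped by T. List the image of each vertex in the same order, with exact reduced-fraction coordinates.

image vertices: (-2, -9), (2, 9), (1, 2)

T1 reflect across y = 0: (-2, -5) → (-2, 5); (2, 5) → (2, -5); (1, 0) → (1, 0)
T2 reflect across y = 0: (-2, 5) → (-2, -5); (2, -5) → (2, 5); (1, 0) → (1, 0)
T3 shear: y ← y + 2·x: (-2, -5) → (-2, -9); (2, 5) → (2, 9); (1, 0) → (1, 2)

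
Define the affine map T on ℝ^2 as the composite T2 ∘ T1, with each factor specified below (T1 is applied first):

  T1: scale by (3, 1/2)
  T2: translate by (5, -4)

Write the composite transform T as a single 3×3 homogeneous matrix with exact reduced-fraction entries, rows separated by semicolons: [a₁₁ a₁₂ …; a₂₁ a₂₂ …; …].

T1 = [3 0 0; 0 1/2 0; 0 0 1]
T2·T1 = [3 0 5; 0 1/2 -4; 0 0 1]

T = [3 0 5; 0 1/2 -4; 0 0 1]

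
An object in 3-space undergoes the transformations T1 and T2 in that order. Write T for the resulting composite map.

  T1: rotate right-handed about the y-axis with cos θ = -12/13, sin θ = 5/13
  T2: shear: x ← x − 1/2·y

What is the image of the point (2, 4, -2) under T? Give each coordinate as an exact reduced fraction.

T(p) = (-60/13, 4, 14/13)

T1 rotate right-handed about the y-axis with cos θ = -12/13, sin θ = 5/13: (2, 4, -2) → (-34/13, 4, 14/13)
T2 shear: x ← x − 1/2·y: (-34/13, 4, 14/13) → (-60/13, 4, 14/13)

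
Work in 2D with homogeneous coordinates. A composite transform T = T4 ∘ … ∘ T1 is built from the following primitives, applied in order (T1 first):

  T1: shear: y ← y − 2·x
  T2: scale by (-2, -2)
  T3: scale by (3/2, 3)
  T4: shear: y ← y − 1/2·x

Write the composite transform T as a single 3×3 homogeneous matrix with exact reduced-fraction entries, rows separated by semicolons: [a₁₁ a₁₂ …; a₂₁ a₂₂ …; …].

T = [-3 0 0; 27/2 -6 0; 0 0 1]

T1 = [1 0 0; -2 1 0; 0 0 1]
T2·T1 = [-2 0 0; 4 -2 0; 0 0 1]
T3·…·T1 = [-3 0 0; 12 -6 0; 0 0 1]
T4·…·T1 = [-3 0 0; 27/2 -6 0; 0 0 1]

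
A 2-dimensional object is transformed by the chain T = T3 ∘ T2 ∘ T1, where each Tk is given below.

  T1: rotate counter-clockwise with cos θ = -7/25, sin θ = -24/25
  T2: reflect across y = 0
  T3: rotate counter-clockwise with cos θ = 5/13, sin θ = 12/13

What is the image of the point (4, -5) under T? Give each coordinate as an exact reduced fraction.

T1 rotate counter-clockwise with cos θ = -7/25, sin θ = -24/25: (4, -5) → (-148/25, -61/25)
T2 reflect across y = 0: (-148/25, -61/25) → (-148/25, 61/25)
T3 rotate counter-clockwise with cos θ = 5/13, sin θ = 12/13: (-148/25, 61/25) → (-1472/325, -1471/325)

T(p) = (-1472/325, -1471/325)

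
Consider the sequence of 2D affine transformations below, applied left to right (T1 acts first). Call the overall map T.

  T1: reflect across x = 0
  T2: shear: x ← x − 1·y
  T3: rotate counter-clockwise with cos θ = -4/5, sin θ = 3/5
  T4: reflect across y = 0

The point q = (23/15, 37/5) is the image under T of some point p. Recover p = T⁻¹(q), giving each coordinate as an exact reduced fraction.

p = (2/3, 5)

T1 = [-1 0 0; 0 1 0; 0 0 1]
T2·T1 = [-1 -1 0; 0 1 0; 0 0 1]
T3·…·T1 = [4/5 1/5 0; -3/5 -7/5 0; 0 0 1]
T4·…·T1 = [4/5 1/5 0; 3/5 7/5 0; 0 0 1]
det M = 1; M⁻¹ = [7/5 -1/5 0; -3/5 4/5 0; 0 0 1]
M⁻¹ · (23/15, 37/5)ᵀ = (2/3, 5)ᵀ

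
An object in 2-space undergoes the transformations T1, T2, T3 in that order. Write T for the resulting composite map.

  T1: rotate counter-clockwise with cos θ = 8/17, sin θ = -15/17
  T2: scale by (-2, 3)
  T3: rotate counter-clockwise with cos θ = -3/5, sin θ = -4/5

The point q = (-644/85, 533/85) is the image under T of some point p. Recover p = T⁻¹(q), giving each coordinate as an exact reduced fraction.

p = (3, -4/3)

T1 = [8/17 15/17 0; -15/17 8/17 0; 0 0 1]
T2·T1 = [-16/17 -30/17 0; -45/17 24/17 0; 0 0 1]
T3·…·T1 = [-132/85 186/85 0; 199/85 48/85 0; 0 0 1]
det M = -6; M⁻¹ = [-8/85 31/85 0; 199/510 22/85 0; 0 0 1]
M⁻¹ · (-644/85, 533/85)ᵀ = (3, -4/3)ᵀ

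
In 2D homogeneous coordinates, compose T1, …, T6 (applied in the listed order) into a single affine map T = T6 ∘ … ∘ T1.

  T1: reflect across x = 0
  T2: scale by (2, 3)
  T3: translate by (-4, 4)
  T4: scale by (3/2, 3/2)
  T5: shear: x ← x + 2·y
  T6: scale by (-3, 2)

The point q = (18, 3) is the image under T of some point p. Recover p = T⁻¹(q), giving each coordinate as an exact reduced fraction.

T1 = [-1 0 0; 0 1 0; 0 0 1]
T2·T1 = [-2 0 0; 0 3 0; 0 0 1]
T3·…·T1 = [-2 0 -4; 0 3 4; 0 0 1]
T4·…·T1 = [-3 0 -6; 0 9/2 6; 0 0 1]
T5·…·T1 = [-3 9 6; 0 9/2 6; 0 0 1]
T6·…·T1 = [9 -27 -18; 0 9 12; 0 0 1]
det M = 81; M⁻¹ = [1/9 1/3 -2; 0 1/9 -4/3; 0 0 1]
M⁻¹ · (18, 3)ᵀ = (1, -1)ᵀ

p = (1, -1)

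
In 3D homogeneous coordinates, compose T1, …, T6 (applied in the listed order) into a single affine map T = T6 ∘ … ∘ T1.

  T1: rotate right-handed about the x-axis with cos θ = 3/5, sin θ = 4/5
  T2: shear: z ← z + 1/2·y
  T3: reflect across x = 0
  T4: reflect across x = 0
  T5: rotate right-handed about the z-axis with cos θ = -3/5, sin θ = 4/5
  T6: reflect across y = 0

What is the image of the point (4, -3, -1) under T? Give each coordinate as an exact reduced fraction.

T1 rotate right-handed about the x-axis with cos θ = 3/5, sin θ = 4/5: (4, -3, -1) → (4, -1, -3)
T2 shear: z ← z + 1/2·y: (4, -1, -3) → (4, -1, -7/2)
T3 reflect across x = 0: (4, -1, -7/2) → (-4, -1, -7/2)
T4 reflect across x = 0: (-4, -1, -7/2) → (4, -1, -7/2)
T5 rotate right-handed about the z-axis with cos θ = -3/5, sin θ = 4/5: (4, -1, -7/2) → (-8/5, 19/5, -7/2)
T6 reflect across y = 0: (-8/5, 19/5, -7/2) → (-8/5, -19/5, -7/2)

T(p) = (-8/5, -19/5, -7/2)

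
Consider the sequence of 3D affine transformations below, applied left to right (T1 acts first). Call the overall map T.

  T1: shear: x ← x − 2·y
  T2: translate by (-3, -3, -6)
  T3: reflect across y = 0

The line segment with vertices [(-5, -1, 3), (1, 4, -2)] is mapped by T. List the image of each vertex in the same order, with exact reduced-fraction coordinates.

image vertices: (-6, 4, -3), (-10, -1, -8)

T1 shear: x ← x − 2·y: (-5, -1, 3) → (-3, -1, 3); (1, 4, -2) → (-7, 4, -2)
T2 translate by (-3, -3, -6): (-3, -1, 3) → (-6, -4, -3); (-7, 4, -2) → (-10, 1, -8)
T3 reflect across y = 0: (-6, -4, -3) → (-6, 4, -3); (-10, 1, -8) → (-10, -1, -8)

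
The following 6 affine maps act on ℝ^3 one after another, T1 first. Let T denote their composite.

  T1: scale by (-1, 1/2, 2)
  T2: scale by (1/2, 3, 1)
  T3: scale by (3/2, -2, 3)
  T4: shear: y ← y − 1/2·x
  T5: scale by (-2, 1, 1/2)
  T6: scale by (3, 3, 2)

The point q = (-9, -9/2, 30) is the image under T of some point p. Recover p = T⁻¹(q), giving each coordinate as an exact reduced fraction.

p = (-2, 1/4, 5)

T1 = [-1 0 0 0; 0 1/2 0 0; 0 0 2 0; 0 0 0 1]
T2·T1 = [-1/2 0 0 0; 0 3/2 0 0; 0 0 2 0; 0 0 0 1]
T3·…·T1 = [-3/4 0 0 0; 0 -3 0 0; 0 0 6 0; 0 0 0 1]
T4·…·T1 = [-3/4 0 0 0; 3/8 -3 0 0; 0 0 6 0; 0 0 0 1]
T5·…·T1 = [3/2 0 0 0; 3/8 -3 0 0; 0 0 3 0; 0 0 0 1]
T6·…·T1 = [9/2 0 0 0; 9/8 -9 0 0; 0 0 6 0; 0 0 0 1]
det M = -243; M⁻¹ = [2/9 0 0 0; 1/36 -1/9 0 0; 0 0 1/6 0; 0 0 0 1]
M⁻¹ · (-9, -9/2, 30)ᵀ = (-2, 1/4, 5)ᵀ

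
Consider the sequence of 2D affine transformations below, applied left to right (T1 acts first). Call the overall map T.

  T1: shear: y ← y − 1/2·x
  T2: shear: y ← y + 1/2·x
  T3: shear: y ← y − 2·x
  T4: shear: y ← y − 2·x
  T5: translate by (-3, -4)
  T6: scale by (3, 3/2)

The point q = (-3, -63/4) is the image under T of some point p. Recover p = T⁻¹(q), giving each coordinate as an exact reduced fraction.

p = (2, 3/2)

T1 = [1 0 0; -1/2 1 0; 0 0 1]
T2·T1 = [1 0 0; 0 1 0; 0 0 1]
T3·…·T1 = [1 0 0; -2 1 0; 0 0 1]
T4·…·T1 = [1 0 0; -4 1 0; 0 0 1]
T5·…·T1 = [1 0 -3; -4 1 -4; 0 0 1]
T6·…·T1 = [3 0 -9; -6 3/2 -6; 0 0 1]
det M = 9/2; M⁻¹ = [1/3 0 3; 4/3 2/3 16; 0 0 1]
M⁻¹ · (-3, -63/4)ᵀ = (2, 3/2)ᵀ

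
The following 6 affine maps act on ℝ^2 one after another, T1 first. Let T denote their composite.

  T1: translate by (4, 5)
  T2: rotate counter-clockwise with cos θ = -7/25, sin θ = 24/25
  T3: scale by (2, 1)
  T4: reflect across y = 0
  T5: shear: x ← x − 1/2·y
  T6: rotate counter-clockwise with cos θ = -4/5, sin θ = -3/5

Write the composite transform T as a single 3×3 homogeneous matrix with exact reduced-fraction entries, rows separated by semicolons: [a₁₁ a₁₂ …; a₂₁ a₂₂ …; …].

T = [-64/125 227/125 879/125; 102/125 253/250 2081/250; 0 0 1]

T1 = [1 0 4; 0 1 5; 0 0 1]
T2·T1 = [-7/25 -24/25 -148/25; 24/25 -7/25 61/25; 0 0 1]
T3·…·T1 = [-14/25 -48/25 -296/25; 24/25 -7/25 61/25; 0 0 1]
T4·…·T1 = [-14/25 -48/25 -296/25; -24/25 7/25 -61/25; 0 0 1]
T5·…·T1 = [-2/25 -103/50 -531/50; -24/25 7/25 -61/25; 0 0 1]
T6·…·T1 = [-64/125 227/125 879/125; 102/125 253/250 2081/250; 0 0 1]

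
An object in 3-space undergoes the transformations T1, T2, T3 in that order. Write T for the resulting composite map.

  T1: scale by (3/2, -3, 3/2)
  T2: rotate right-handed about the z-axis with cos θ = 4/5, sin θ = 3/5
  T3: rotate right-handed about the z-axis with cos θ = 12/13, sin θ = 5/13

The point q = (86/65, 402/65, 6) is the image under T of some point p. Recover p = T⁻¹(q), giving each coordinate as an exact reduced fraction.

T1 = [3/2 0 0 0; 0 -3 0 0; 0 0 3/2 0; 0 0 0 1]
T2·T1 = [6/5 9/5 0 0; 9/10 -12/5 0 0; 0 0 3/2 0; 0 0 0 1]
T3·…·T1 = [99/130 168/65 0 0; 84/65 -99/65 0 0; 0 0 3/2 0; 0 0 0 1]
det M = -27/4; M⁻¹ = [22/65 112/195 0 0; 56/195 -11/65 0 0; 0 0 2/3 0; 0 0 0 1]
M⁻¹ · (86/65, 402/65, 6)ᵀ = (4, -2/3, 4)ᵀ

p = (4, -2/3, 4)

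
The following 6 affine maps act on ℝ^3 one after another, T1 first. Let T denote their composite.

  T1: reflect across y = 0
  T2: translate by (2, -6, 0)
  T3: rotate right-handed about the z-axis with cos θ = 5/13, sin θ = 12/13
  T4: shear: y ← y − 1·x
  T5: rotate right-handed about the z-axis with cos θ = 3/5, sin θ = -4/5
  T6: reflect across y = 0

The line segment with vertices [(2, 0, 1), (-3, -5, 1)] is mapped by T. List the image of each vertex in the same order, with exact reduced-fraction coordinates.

image vertices: (-4/13, 118/13, 1), (-15/13, 20/13, 1)

T1 reflect across y = 0: (2, 0, 1) → (2, 0, 1); (-3, -5, 1) → (-3, 5, 1)
T2 translate by (2, -6, 0): (2, 0, 1) → (4, -6, 1); (-3, 5, 1) → (-1, -1, 1)
T3 rotate right-handed about the z-axis with cos θ = 5/13, sin θ = 12/13: (4, -6, 1) → (92/13, 18/13, 1); (-1, -1, 1) → (7/13, -17/13, 1)
T4 shear: y ← y − 1·x: (92/13, 18/13, 1) → (92/13, -74/13, 1); (7/13, -17/13, 1) → (7/13, -24/13, 1)
T5 rotate right-handed about the z-axis with cos θ = 3/5, sin θ = -4/5: (92/13, -74/13, 1) → (-4/13, -118/13, 1); (7/13, -24/13, 1) → (-15/13, -20/13, 1)
T6 reflect across y = 0: (-4/13, -118/13, 1) → (-4/13, 118/13, 1); (-15/13, -20/13, 1) → (-15/13, 20/13, 1)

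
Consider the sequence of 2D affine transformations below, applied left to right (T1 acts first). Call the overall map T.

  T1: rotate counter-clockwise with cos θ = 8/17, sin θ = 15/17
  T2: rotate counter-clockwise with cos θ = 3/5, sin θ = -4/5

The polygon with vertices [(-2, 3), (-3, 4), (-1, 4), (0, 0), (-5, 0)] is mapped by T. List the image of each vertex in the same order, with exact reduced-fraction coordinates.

T1 rotate counter-clockwise with cos θ = 8/17, sin θ = 15/17: (-2, 3) → (-61/17, -6/17); (-3, 4) → (-84/17, -13/17); (-1, 4) → (-4, 1); (0, 0) → (0, 0); (-5, 0) → (-40/17, -75/17)
T2 rotate counter-clockwise with cos θ = 3/5, sin θ = -4/5: (-61/17, -6/17) → (-207/85, 226/85); (-84/17, -13/17) → (-304/85, 297/85); (-4, 1) → (-8/5, 19/5); (0, 0) → (0, 0); (-40/17, -75/17) → (-84/17, -13/17)

image vertices: (-207/85, 226/85), (-304/85, 297/85), (-8/5, 19/5), (0, 0), (-84/17, -13/17)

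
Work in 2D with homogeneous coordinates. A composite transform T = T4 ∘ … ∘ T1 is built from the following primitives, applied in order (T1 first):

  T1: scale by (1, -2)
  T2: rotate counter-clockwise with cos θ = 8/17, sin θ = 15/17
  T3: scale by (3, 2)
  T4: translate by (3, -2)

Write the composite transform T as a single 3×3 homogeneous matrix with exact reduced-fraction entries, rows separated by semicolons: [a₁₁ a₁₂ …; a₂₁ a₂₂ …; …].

T = [24/17 90/17 3; 30/17 -32/17 -2; 0 0 1]

T1 = [1 0 0; 0 -2 0; 0 0 1]
T2·T1 = [8/17 30/17 0; 15/17 -16/17 0; 0 0 1]
T3·…·T1 = [24/17 90/17 0; 30/17 -32/17 0; 0 0 1]
T4·…·T1 = [24/17 90/17 3; 30/17 -32/17 -2; 0 0 1]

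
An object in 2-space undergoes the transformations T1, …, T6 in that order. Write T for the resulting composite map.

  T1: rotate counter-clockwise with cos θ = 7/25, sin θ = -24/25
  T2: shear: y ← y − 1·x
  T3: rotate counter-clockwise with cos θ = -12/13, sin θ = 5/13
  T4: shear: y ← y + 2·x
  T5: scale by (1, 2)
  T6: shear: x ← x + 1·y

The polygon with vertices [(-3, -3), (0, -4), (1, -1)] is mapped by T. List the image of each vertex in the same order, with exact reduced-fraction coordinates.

image vertices: (-2406/325, -2802/325), (1468/325, 656/325), (1536/325, 1262/325)

T1 rotate counter-clockwise with cos θ = 7/25, sin θ = -24/25: (-3, -3) → (-93/25, 51/25); (0, -4) → (-96/25, -28/25); (1, -1) → (-17/25, -31/25)
T2 shear: y ← y − 1·x: (-93/25, 51/25) → (-93/25, 144/25); (-96/25, -28/25) → (-96/25, 68/25); (-17/25, -31/25) → (-17/25, -14/25)
T3 rotate counter-clockwise with cos θ = -12/13, sin θ = 5/13: (-93/25, 144/25) → (396/325, -2193/325); (-96/25, 68/25) → (812/325, -1296/325); (-17/25, -14/25) → (274/325, 83/325)
T4 shear: y ← y + 2·x: (396/325, -2193/325) → (396/325, -1401/325); (812/325, -1296/325) → (812/325, 328/325); (274/325, 83/325) → (274/325, 631/325)
T5 scale by (1, 2): (396/325, -1401/325) → (396/325, -2802/325); (812/325, 328/325) → (812/325, 656/325); (274/325, 631/325) → (274/325, 1262/325)
T6 shear: x ← x + 1·y: (396/325, -2802/325) → (-2406/325, -2802/325); (812/325, 656/325) → (1468/325, 656/325); (274/325, 1262/325) → (1536/325, 1262/325)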